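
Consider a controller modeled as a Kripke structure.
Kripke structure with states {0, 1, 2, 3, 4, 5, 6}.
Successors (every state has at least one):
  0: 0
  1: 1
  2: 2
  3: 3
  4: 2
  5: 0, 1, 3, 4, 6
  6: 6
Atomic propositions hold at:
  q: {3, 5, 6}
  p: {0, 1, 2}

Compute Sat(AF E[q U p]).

E[q U p]: least fixpoint, start Z0 = Sat(p) = {0, 1, 2}, add states in Sat(q) with some successor in Z. Z1 = {0, 1, 2, 5}; fixed.
Sat(E[q U p]) = {0, 1, 2, 5}
AF E[q U p]: least fixpoint, start Z0 = {0, 1, 2, 5}, add states with every successor in Z. Z1 = {0, 1, 2, 4, 5}; fixed.
Sat(AF E[q U p]) = {0, 1, 2, 4, 5}

{0, 1, 2, 4, 5}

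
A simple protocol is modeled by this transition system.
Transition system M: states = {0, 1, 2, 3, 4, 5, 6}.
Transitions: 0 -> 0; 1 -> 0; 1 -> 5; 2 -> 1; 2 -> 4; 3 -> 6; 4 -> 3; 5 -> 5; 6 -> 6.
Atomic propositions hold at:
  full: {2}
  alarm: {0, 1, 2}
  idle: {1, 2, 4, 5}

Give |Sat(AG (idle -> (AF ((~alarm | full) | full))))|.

5

Sat(~alarm) = {3, 4, 5, 6}
Sat(~alarm | full) = {2, 3, 4, 5, 6}
Sat((~alarm | full) | full) = {2, 3, 4, 5, 6}
AF ((~alarm | full) | full): least fixpoint, start Z0 = {2, 3, 4, 5, 6}, add states with every successor in Z. Already a fixed point.
Sat(AF ((~alarm | full) | full)) = {2, 3, 4, 5, 6}
Sat(idle -> (AF ((~alarm | full) | full))) = {0, 2, 3, 4, 5, 6}
AG (idle -> (AF ((~alarm | full) | full))): greatest fixpoint, start Z0 = {0, 2, 3, 4, 5, 6}, keep only states in Sat with every successor in Z. Z1 = {0, 3, 4, 5, 6}; fixed.
Sat(AG (idle -> (AF ((~alarm | full) | full)))) = {0, 3, 4, 5, 6}
|Sat(AG (idle -> (AF ((~alarm | full) | full))))| = |{0, 3, 4, 5, 6}| = 5.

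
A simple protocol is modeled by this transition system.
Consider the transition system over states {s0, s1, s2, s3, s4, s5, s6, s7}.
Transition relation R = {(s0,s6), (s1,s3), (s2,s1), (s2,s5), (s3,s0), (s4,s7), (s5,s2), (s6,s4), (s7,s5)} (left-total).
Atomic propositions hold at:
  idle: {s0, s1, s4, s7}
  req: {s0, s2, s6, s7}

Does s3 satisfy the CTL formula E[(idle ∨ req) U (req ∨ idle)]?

No

Sat(idle ∨ req) = {s0, s1, s2, s4, s6, s7}
Sat(req ∨ idle) = {s0, s1, s2, s4, s6, s7}
E[(idle ∨ req) U (req ∨ idle)]: least fixpoint, start Z0 = Sat((req ∨ idle)) = {s0, s1, s2, s4, s6, s7}, add states in Sat(idle ∨ req) with some successor in Z. Already a fixed point.
Sat(E[(idle ∨ req) U (req ∨ idle)]) = {s0, s1, s2, s4, s6, s7}
s3 ∉ Sat(E[(idle ∨ req) U (req ∨ idle)]) = {s0, s1, s2, s4, s6, s7}, so the formula does not hold at s3.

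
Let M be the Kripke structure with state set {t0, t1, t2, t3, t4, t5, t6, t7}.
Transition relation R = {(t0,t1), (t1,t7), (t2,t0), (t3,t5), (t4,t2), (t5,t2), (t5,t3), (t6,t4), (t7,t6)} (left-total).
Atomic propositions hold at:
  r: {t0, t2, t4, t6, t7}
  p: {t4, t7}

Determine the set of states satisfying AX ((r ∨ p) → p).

Sat(r ∨ p) = {t0, t2, t4, t6, t7}
Sat((r ∨ p) → p) = {t1, t3, t4, t5, t7}
Sat(AX ((r ∨ p) → p)) = {s : every successor in {t1, t3, t4, t5, t7}} = {t0, t1, t3, t6}

{t0, t1, t3, t6}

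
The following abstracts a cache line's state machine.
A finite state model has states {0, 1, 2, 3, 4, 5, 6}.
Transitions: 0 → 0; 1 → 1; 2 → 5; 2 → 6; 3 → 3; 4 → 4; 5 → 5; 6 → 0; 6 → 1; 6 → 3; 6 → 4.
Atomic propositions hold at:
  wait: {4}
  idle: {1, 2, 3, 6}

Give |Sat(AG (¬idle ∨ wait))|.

3

Sat(¬idle) = {0, 4, 5}
Sat(¬idle ∨ wait) = {0, 4, 5}
AG (¬idle ∨ wait): greatest fixpoint, start Z0 = {0, 4, 5}, keep only states in Sat with every successor in Z. Already a fixed point.
Sat(AG (¬idle ∨ wait)) = {0, 4, 5}
|Sat(AG (¬idle ∨ wait))| = |{0, 4, 5}| = 3.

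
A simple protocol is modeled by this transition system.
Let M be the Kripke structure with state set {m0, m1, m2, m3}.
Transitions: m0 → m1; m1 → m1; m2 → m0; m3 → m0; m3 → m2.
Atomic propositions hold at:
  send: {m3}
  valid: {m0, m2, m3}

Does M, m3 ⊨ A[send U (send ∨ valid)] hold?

Yes

Sat(send ∨ valid) = {m0, m2, m3}
A[send U (send ∨ valid)]: least fixpoint, start Z0 = Sat((send ∨ valid)) = {m0, m2, m3}, add states in Sat(send) with every successor in Z. Already a fixed point.
Sat(A[send U (send ∨ valid)]) = {m0, m2, m3}
m3 ∈ Sat(A[send U (send ∨ valid)]) = {m0, m2, m3}, so the formula holds at m3.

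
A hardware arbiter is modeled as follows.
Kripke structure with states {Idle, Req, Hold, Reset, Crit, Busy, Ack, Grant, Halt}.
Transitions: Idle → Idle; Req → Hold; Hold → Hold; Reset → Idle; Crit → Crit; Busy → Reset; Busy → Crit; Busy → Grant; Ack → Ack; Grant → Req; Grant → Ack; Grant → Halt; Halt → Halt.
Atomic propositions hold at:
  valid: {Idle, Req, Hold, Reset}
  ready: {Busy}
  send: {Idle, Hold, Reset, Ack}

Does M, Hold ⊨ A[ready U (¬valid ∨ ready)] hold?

No

Sat(¬valid) = {Crit, Busy, Ack, Grant, Halt}
Sat(¬valid ∨ ready) = {Crit, Busy, Ack, Grant, Halt}
A[ready U (¬valid ∨ ready)]: least fixpoint, start Z0 = Sat((¬valid ∨ ready)) = {Crit, Busy, Ack, Grant, Halt}, add states in Sat(ready) with every successor in Z. Already a fixed point.
Sat(A[ready U (¬valid ∨ ready)]) = {Crit, Busy, Ack, Grant, Halt}
Hold ∉ Sat(A[ready U (¬valid ∨ ready)]) = {Crit, Busy, Ack, Grant, Halt}, so the formula does not hold at Hold.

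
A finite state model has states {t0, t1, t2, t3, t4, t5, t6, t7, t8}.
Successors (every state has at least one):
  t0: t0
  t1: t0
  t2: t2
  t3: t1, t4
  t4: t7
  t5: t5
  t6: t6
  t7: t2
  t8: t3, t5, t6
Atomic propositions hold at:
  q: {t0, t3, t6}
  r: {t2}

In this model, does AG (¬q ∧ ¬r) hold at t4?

Sat(¬q) = {t1, t2, t4, t5, t7, t8}
Sat(¬r) = {t0, t1, t3, t4, t5, t6, t7, t8}
Sat(¬q ∧ ¬r) = {t1, t4, t5, t7, t8}
AG (¬q ∧ ¬r): greatest fixpoint, start Z0 = {t1, t4, t5, t7, t8}, keep only states in Sat with every successor in Z. Z1 = {t4, t5}; Z2 = {t5}; fixed.
Sat(AG (¬q ∧ ¬r)) = {t5}
t4 ∉ Sat(AG (¬q ∧ ¬r)) = {t5}, so the formula does not hold at t4.

No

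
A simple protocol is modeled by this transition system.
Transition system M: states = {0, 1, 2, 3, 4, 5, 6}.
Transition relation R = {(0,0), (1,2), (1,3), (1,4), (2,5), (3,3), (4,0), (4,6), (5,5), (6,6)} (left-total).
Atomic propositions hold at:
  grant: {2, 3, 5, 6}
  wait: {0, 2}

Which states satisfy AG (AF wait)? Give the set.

AF wait: least fixpoint, start Z0 = {0, 2}, add states with every successor in Z. Already a fixed point.
Sat(AF wait) = {0, 2}
AG (AF wait): greatest fixpoint, start Z0 = {0, 2}, keep only states in Sat with every successor in Z. Z1 = {0}; fixed.
Sat(AG (AF wait)) = {0}

{0}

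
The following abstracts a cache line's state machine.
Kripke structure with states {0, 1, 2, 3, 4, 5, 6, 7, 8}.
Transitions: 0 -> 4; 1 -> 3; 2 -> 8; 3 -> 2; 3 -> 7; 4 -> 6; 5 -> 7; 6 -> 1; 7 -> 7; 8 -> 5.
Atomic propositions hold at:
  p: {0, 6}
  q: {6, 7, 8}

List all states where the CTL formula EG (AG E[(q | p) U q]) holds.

{7}

Sat(q | p) = {0, 6, 7, 8}
E[(q | p) U q]: least fixpoint, start Z0 = Sat(q) = {6, 7, 8}, add states in Sat(q | p) with some successor in Z. Already a fixed point.
Sat(E[(q | p) U q]) = {6, 7, 8}
AG E[(q | p) U q]: greatest fixpoint, start Z0 = {6, 7, 8}, keep only states in Sat with every successor in Z. Z1 = {7}; fixed.
Sat(AG E[(q | p) U q]) = {7}
EG (AG E[(q | p) U q]): greatest fixpoint, start Z0 = {7}, keep only states in Sat with some successor in Z. Already a fixed point.
Sat(EG (AG E[(q | p) U q])) = {7}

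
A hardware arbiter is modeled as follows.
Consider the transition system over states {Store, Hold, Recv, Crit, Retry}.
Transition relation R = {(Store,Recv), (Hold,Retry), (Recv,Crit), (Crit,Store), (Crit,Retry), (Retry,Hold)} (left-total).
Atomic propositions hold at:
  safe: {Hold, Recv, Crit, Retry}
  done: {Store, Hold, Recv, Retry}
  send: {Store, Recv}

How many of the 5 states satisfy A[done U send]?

A[done U send]: least fixpoint, start Z0 = Sat(send) = {Store, Recv}, add states in Sat(done) with every successor in Z. Already a fixed point.
Sat(A[done U send]) = {Store, Recv}
|Sat(A[done U send])| = |{Store, Recv}| = 2.

2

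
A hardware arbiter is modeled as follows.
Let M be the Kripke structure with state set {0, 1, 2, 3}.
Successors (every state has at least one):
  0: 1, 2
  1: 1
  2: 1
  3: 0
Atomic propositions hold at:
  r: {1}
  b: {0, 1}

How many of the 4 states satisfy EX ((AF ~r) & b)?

1

Sat(~r) = {0, 2, 3}
AF ~r: least fixpoint, start Z0 = {0, 2, 3}, add states with every successor in Z. Already a fixed point.
Sat(AF ~r) = {0, 2, 3}
Sat((AF ~r) & b) = {0}
Sat(EX ((AF ~r) & b)) = {s : some successor in {0}} = {3}
|Sat(EX ((AF ~r) & b))| = |{3}| = 1.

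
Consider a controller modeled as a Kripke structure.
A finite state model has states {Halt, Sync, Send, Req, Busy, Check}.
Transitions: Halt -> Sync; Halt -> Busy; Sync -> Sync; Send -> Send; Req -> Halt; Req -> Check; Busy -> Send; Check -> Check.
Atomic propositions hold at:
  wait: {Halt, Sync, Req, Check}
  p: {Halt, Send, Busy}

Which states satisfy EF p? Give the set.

EF p: least fixpoint, start Z0 = {Halt, Send, Busy}, add states with some successor in Z. Z1 = {Halt, Send, Req, Busy}; fixed.
Sat(EF p) = {Halt, Send, Req, Busy}

{Halt, Send, Req, Busy}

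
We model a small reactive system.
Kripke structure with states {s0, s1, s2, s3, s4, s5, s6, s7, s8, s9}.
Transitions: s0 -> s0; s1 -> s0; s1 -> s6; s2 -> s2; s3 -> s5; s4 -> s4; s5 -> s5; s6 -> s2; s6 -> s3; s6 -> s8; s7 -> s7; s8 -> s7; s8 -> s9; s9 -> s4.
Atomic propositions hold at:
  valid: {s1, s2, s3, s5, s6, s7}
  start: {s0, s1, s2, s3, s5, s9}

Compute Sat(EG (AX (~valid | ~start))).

{s0, s1, s4, s7, s8, s9}

Sat(~valid) = {s0, s4, s8, s9}
Sat(~start) = {s4, s6, s7, s8}
Sat(~valid | ~start) = {s0, s4, s6, s7, s8, s9}
Sat(AX (~valid | ~start)) = {s : every successor in {s0, s4, s6, s7, s8, s9}} = {s0, s1, s4, s7, s8, s9}
EG (AX (~valid | ~start)): greatest fixpoint, start Z0 = {s0, s1, s4, s7, s8, s9}, keep only states in Sat with some successor in Z. Already a fixed point.
Sat(EG (AX (~valid | ~start))) = {s0, s1, s4, s7, s8, s9}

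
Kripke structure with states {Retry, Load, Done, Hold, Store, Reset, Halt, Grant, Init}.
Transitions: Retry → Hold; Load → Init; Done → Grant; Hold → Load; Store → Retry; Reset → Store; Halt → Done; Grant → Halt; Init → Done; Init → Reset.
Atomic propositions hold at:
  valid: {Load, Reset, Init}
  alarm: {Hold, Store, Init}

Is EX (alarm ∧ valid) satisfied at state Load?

Sat(alarm ∧ valid) = {Init}
Sat(EX (alarm ∧ valid)) = {s : some successor in {Init}} = {Load}
Load ∈ Sat(EX (alarm ∧ valid)) = {Load}, so the formula holds at Load.

Yes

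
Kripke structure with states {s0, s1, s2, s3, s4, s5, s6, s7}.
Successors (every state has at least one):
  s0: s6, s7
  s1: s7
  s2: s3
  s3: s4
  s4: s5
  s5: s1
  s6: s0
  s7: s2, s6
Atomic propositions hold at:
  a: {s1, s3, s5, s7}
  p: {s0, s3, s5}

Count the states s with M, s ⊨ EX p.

Sat(EX p) = {s : some successor in {s0, s3, s5}} = {s2, s4, s6}
|Sat(EX p)| = |{s2, s4, s6}| = 3.

3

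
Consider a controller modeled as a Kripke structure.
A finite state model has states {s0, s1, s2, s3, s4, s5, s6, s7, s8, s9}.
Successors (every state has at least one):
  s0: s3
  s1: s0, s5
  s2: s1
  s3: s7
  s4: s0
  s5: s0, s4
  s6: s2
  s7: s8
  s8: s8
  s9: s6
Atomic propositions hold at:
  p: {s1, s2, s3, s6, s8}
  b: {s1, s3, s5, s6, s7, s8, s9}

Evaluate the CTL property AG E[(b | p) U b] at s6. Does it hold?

No

Sat(b | p) = {s1, s2, s3, s5, s6, s7, s8, s9}
E[(b | p) U b]: least fixpoint, start Z0 = Sat(b) = {s1, s3, s5, s6, s7, s8, s9}, add states in Sat(b | p) with some successor in Z. Z1 = {s1, s2, s3, s5, s6, s7, s8, s9}; fixed.
Sat(E[(b | p) U b]) = {s1, s2, s3, s5, s6, s7, s8, s9}
AG E[(b | p) U b]: greatest fixpoint, start Z0 = {s1, s2, s3, s5, s6, s7, s8, s9}, keep only states in Sat with every successor in Z. Z1 = {s2, s3, s6, s7, s8, s9}; Z2 = {s3, s6, s7, s8, s9}; Z3 = {s3, s7, s8, s9}; Z4 = {s3, s7, s8}; fixed.
Sat(AG E[(b | p) U b]) = {s3, s7, s8}
s6 ∉ Sat(AG E[(b | p) U b]) = {s3, s7, s8}, so the formula does not hold at s6.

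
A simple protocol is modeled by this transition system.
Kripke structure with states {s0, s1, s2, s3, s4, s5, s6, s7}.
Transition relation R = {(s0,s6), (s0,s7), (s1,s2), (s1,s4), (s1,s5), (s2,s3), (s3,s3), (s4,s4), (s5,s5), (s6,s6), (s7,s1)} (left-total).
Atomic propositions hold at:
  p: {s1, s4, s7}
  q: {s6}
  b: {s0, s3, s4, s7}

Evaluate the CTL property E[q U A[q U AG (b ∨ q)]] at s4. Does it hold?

Sat(b ∨ q) = {s0, s3, s4, s6, s7}
AG (b ∨ q): greatest fixpoint, start Z0 = {s0, s3, s4, s6, s7}, keep only states in Sat with every successor in Z. Z1 = {s0, s3, s4, s6}; Z2 = {s3, s4, s6}; fixed.
Sat(AG (b ∨ q)) = {s3, s4, s6}
A[q U AG (b ∨ q)]: least fixpoint, start Z0 = Sat(AG (b ∨ q)) = {s3, s4, s6}, add states in Sat(q) with every successor in Z. Already a fixed point.
Sat(A[q U AG (b ∨ q)]) = {s3, s4, s6}
E[q U A[q U AG (b ∨ q)]]: least fixpoint, start Z0 = Sat(A[q U AG (b ∨ q)]) = {s3, s4, s6}, add states in Sat(q) with some successor in Z. Already a fixed point.
Sat(E[q U A[q U AG (b ∨ q)]]) = {s3, s4, s6}
s4 ∈ Sat(E[q U A[q U AG (b ∨ q)]]) = {s3, s4, s6}, so the formula holds at s4.

Yes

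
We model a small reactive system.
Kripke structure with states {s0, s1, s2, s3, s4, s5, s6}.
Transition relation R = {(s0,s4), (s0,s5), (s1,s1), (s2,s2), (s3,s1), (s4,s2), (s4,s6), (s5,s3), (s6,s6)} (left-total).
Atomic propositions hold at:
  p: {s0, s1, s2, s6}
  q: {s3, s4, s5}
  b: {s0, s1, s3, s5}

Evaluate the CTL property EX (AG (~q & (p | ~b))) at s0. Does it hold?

Sat(~q) = {s0, s1, s2, s6}
Sat(~b) = {s2, s4, s6}
Sat(p | ~b) = {s0, s1, s2, s4, s6}
Sat(~q & (p | ~b)) = {s0, s1, s2, s6}
AG (~q & (p | ~b)): greatest fixpoint, start Z0 = {s0, s1, s2, s6}, keep only states in Sat with every successor in Z. Z1 = {s1, s2, s6}; fixed.
Sat(AG (~q & (p | ~b))) = {s1, s2, s6}
Sat(EX (AG (~q & (p | ~b)))) = {s : some successor in {s1, s2, s6}} = {s1, s2, s3, s4, s6}
s0 ∉ Sat(EX (AG (~q & (p | ~b)))) = {s1, s2, s3, s4, s6}, so the formula does not hold at s0.

No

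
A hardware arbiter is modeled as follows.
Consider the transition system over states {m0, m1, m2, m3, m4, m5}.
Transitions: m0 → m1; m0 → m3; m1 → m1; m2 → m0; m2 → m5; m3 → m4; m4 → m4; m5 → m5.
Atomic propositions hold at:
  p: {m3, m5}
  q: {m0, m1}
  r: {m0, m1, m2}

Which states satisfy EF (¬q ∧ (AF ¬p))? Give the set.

{m0, m2, m3, m4}

Sat(¬q) = {m2, m3, m4, m5}
Sat(¬p) = {m0, m1, m2, m4}
AF ¬p: least fixpoint, start Z0 = {m0, m1, m2, m4}, add states with every successor in Z. Z1 = {m0, m1, m2, m3, m4}; fixed.
Sat(AF ¬p) = {m0, m1, m2, m3, m4}
Sat(¬q ∧ (AF ¬p)) = {m2, m3, m4}
EF (¬q ∧ (AF ¬p)): least fixpoint, start Z0 = {m2, m3, m4}, add states with some successor in Z. Z1 = {m0, m2, m3, m4}; fixed.
Sat(EF (¬q ∧ (AF ¬p))) = {m0, m2, m3, m4}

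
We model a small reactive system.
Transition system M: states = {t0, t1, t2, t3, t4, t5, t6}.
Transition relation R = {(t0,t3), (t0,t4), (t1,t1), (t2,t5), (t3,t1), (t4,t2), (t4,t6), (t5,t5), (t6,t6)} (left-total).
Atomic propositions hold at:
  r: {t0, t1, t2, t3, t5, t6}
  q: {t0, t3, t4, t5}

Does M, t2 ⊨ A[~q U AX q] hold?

Yes

Sat(~q) = {t1, t2, t6}
Sat(AX q) = {s : every successor in {t0, t3, t4, t5}} = {t0, t2, t5}
A[~q U AX q]: least fixpoint, start Z0 = Sat(AX q) = {t0, t2, t5}, add states in Sat(~q) with every successor in Z. Already a fixed point.
Sat(A[~q U AX q]) = {t0, t2, t5}
t2 ∈ Sat(A[~q U AX q]) = {t0, t2, t5}, so the formula holds at t2.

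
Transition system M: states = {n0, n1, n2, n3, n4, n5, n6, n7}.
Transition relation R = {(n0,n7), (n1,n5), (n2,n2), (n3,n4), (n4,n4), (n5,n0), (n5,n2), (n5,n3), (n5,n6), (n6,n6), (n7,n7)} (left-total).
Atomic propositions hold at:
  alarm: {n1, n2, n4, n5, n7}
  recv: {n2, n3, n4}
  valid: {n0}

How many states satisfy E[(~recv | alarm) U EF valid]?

Sat(~recv) = {n0, n1, n5, n6, n7}
Sat(~recv | alarm) = {n0, n1, n2, n4, n5, n6, n7}
EF valid: least fixpoint, start Z0 = {n0}, add states with some successor in Z. Z1 = {n0, n5}; Z2 = {n0, n1, n5}; fixed.
Sat(EF valid) = {n0, n1, n5}
E[(~recv | alarm) U EF valid]: least fixpoint, start Z0 = Sat(EF valid) = {n0, n1, n5}, add states in Sat(~recv | alarm) with some successor in Z. Already a fixed point.
Sat(E[(~recv | alarm) U EF valid]) = {n0, n1, n5}
|Sat(E[(~recv | alarm) U EF valid])| = |{n0, n1, n5}| = 3.

3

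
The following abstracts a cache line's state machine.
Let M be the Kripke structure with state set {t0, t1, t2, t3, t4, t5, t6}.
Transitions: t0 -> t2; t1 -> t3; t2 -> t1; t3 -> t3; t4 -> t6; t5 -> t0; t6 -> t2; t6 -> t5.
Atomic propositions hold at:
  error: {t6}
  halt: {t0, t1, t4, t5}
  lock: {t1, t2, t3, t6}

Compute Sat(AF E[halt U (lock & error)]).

{t4, t6}

Sat(lock & error) = {t6}
E[halt U (lock & error)]: least fixpoint, start Z0 = Sat((lock & error)) = {t6}, add states in Sat(halt) with some successor in Z. Z1 = {t4, t6}; fixed.
Sat(E[halt U (lock & error)]) = {t4, t6}
AF E[halt U (lock & error)]: least fixpoint, start Z0 = {t4, t6}, add states with every successor in Z. Already a fixed point.
Sat(AF E[halt U (lock & error)]) = {t4, t6}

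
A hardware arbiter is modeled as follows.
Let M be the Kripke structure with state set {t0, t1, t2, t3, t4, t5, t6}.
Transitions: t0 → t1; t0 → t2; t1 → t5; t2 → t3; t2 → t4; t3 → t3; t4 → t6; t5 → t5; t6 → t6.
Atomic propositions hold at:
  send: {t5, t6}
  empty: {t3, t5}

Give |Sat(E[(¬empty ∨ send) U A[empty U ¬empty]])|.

5

Sat(¬empty) = {t0, t1, t2, t4, t6}
Sat(¬empty ∨ send) = {t0, t1, t2, t4, t5, t6}
A[empty U ¬empty]: least fixpoint, start Z0 = Sat(¬empty) = {t0, t1, t2, t4, t6}, add states in Sat(empty) with every successor in Z. Already a fixed point.
Sat(A[empty U ¬empty]) = {t0, t1, t2, t4, t6}
E[(¬empty ∨ send) U A[empty U ¬empty]]: least fixpoint, start Z0 = Sat(A[empty U ¬empty]) = {t0, t1, t2, t4, t6}, add states in Sat(¬empty ∨ send) with some successor in Z. Already a fixed point.
Sat(E[(¬empty ∨ send) U A[empty U ¬empty]]) = {t0, t1, t2, t4, t6}
|Sat(E[(¬empty ∨ send) U A[empty U ¬empty]])| = |{t0, t1, t2, t4, t6}| = 5.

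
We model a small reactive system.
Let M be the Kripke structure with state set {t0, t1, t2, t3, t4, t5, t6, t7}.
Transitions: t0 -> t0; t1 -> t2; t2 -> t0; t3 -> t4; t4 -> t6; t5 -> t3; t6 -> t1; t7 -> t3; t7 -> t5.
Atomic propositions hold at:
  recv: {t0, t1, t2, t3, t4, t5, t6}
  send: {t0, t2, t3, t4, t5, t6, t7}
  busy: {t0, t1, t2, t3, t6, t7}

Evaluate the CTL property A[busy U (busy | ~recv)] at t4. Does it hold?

No

Sat(~recv) = {t7}
Sat(busy | ~recv) = {t0, t1, t2, t3, t6, t7}
A[busy U (busy | ~recv)]: least fixpoint, start Z0 = Sat((busy | ~recv)) = {t0, t1, t2, t3, t6, t7}, add states in Sat(busy) with every successor in Z. Already a fixed point.
Sat(A[busy U (busy | ~recv)]) = {t0, t1, t2, t3, t6, t7}
t4 ∉ Sat(A[busy U (busy | ~recv)]) = {t0, t1, t2, t3, t6, t7}, so the formula does not hold at t4.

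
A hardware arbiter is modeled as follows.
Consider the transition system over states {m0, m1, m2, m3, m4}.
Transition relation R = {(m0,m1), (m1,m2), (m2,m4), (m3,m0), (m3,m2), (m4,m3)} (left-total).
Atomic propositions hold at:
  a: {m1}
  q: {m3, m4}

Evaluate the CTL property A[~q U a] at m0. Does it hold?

Yes

Sat(~q) = {m0, m1, m2}
A[~q U a]: least fixpoint, start Z0 = Sat(a) = {m1}, add states in Sat(~q) with every successor in Z. Z1 = {m0, m1}; fixed.
Sat(A[~q U a]) = {m0, m1}
m0 ∈ Sat(A[~q U a]) = {m0, m1}, so the formula holds at m0.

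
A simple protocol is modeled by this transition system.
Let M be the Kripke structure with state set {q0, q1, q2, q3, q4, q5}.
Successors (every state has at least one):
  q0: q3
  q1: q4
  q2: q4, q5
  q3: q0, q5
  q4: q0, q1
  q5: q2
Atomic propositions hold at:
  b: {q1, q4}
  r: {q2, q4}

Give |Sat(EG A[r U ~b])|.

Sat(~b) = {q0, q2, q3, q5}
A[r U ~b]: least fixpoint, start Z0 = Sat(~b) = {q0, q2, q3, q5}, add states in Sat(r) with every successor in Z. Already a fixed point.
Sat(A[r U ~b]) = {q0, q2, q3, q5}
EG A[r U ~b]: greatest fixpoint, start Z0 = {q0, q2, q3, q5}, keep only states in Sat with some successor in Z. Already a fixed point.
Sat(EG A[r U ~b]) = {q0, q2, q3, q5}
|Sat(EG A[r U ~b])| = |{q0, q2, q3, q5}| = 4.

4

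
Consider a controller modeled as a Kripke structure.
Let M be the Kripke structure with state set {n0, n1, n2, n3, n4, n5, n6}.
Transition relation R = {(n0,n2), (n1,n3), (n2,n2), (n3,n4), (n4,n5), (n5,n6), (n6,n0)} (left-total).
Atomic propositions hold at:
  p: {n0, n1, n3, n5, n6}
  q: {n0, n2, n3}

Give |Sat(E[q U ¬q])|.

Sat(¬q) = {n1, n4, n5, n6}
E[q U ¬q]: least fixpoint, start Z0 = Sat(¬q) = {n1, n4, n5, n6}, add states in Sat(q) with some successor in Z. Z1 = {n1, n3, n4, n5, n6}; fixed.
Sat(E[q U ¬q]) = {n1, n3, n4, n5, n6}
|Sat(E[q U ¬q])| = |{n1, n3, n4, n5, n6}| = 5.

5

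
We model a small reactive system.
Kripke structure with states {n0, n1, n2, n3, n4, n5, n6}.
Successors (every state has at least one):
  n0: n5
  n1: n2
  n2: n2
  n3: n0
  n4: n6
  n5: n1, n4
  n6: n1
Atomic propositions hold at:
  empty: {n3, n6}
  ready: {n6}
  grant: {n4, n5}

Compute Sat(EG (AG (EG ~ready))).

{n1, n2}

Sat(~ready) = {n0, n1, n2, n3, n4, n5}
EG ~ready: greatest fixpoint, start Z0 = {n0, n1, n2, n3, n4, n5}, keep only states in Sat with some successor in Z. Z1 = {n0, n1, n2, n3, n5}; fixed.
Sat(EG ~ready) = {n0, n1, n2, n3, n5}
AG (EG ~ready): greatest fixpoint, start Z0 = {n0, n1, n2, n3, n5}, keep only states in Sat with every successor in Z. Z1 = {n0, n1, n2, n3}; Z2 = {n1, n2, n3}; Z3 = {n1, n2}; fixed.
Sat(AG (EG ~ready)) = {n1, n2}
EG (AG (EG ~ready)): greatest fixpoint, start Z0 = {n1, n2}, keep only states in Sat with some successor in Z. Already a fixed point.
Sat(EG (AG (EG ~ready))) = {n1, n2}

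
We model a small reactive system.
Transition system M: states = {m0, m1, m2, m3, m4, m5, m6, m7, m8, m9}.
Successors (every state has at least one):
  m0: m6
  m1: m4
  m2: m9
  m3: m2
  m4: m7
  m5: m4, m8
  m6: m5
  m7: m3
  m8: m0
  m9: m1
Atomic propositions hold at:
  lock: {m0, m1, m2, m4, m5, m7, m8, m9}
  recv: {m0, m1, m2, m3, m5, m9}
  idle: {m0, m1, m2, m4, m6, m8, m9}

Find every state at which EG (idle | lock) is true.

{m0, m5, m6, m8}

Sat(idle | lock) = {m0, m1, m2, m4, m5, m6, m7, m8, m9}
EG (idle | lock): greatest fixpoint, start Z0 = {m0, m1, m2, m4, m5, m6, m7, m8, m9}, keep only states in Sat with some successor in Z. Z1 = {m0, m1, m2, m4, m5, m6, m8, m9}; Z2 = {m0, m1, m2, m5, m6, m8, m9}; Z3 = {m0, m2, m5, m6, m8, m9}; Z4 = {m0, m2, m5, m6, m8}; Z5 = {m0, m5, m6, m8}; fixed.
Sat(EG (idle | lock)) = {m0, m5, m6, m8}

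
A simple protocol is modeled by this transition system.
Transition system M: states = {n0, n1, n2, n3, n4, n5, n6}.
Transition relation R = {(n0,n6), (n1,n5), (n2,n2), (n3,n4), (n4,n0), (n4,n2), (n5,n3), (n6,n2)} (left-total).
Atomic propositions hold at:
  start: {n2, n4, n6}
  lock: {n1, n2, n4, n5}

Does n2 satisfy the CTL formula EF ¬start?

No

Sat(¬start) = {n0, n1, n3, n5}
EF ¬start: least fixpoint, start Z0 = {n0, n1, n3, n5}, add states with some successor in Z. Z1 = {n0, n1, n3, n4, n5}; fixed.
Sat(EF ¬start) = {n0, n1, n3, n4, n5}
n2 ∉ Sat(EF ¬start) = {n0, n1, n3, n4, n5}, so the formula does not hold at n2.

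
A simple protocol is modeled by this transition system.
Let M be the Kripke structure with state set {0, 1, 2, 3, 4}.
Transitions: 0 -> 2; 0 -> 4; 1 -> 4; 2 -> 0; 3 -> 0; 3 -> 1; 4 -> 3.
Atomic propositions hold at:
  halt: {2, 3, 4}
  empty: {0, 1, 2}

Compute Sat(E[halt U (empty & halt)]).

{2}

Sat(empty & halt) = {2}
E[halt U (empty & halt)]: least fixpoint, start Z0 = Sat((empty & halt)) = {2}, add states in Sat(halt) with some successor in Z. Already a fixed point.
Sat(E[halt U (empty & halt)]) = {2}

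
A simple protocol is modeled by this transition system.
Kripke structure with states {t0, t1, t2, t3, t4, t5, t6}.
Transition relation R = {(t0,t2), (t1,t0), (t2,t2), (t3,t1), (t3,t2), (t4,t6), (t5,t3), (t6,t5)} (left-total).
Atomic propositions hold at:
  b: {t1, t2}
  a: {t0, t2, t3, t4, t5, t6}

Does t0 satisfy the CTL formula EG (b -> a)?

Yes

Sat(b -> a) = {t0, t2, t3, t4, t5, t6}
EG (b -> a): greatest fixpoint, start Z0 = {t0, t2, t3, t4, t5, t6}, keep only states in Sat with some successor in Z. Already a fixed point.
Sat(EG (b -> a)) = {t0, t2, t3, t4, t5, t6}
t0 ∈ Sat(EG (b -> a)) = {t0, t2, t3, t4, t5, t6}, so the formula holds at t0.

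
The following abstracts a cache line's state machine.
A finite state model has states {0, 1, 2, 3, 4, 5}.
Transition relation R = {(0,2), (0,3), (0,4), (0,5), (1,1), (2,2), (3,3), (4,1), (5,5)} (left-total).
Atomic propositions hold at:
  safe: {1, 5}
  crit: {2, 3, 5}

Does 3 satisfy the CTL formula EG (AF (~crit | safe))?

No

Sat(~crit) = {0, 1, 4}
Sat(~crit | safe) = {0, 1, 4, 5}
AF (~crit | safe): least fixpoint, start Z0 = {0, 1, 4, 5}, add states with every successor in Z. Already a fixed point.
Sat(AF (~crit | safe)) = {0, 1, 4, 5}
EG (AF (~crit | safe)): greatest fixpoint, start Z0 = {0, 1, 4, 5}, keep only states in Sat with some successor in Z. Already a fixed point.
Sat(EG (AF (~crit | safe))) = {0, 1, 4, 5}
3 ∉ Sat(EG (AF (~crit | safe))) = {0, 1, 4, 5}, so the formula does not hold at 3.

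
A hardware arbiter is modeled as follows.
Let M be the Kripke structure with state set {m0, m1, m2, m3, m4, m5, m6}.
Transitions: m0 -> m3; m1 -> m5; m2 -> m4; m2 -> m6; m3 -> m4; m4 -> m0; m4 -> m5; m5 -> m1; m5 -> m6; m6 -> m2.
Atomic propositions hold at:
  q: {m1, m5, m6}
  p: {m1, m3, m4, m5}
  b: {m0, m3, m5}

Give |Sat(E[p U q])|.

5

E[p U q]: least fixpoint, start Z0 = Sat(q) = {m1, m5, m6}, add states in Sat(p) with some successor in Z. Z1 = {m1, m4, m5, m6}; Z2 = {m1, m3, m4, m5, m6}; fixed.
Sat(E[p U q]) = {m1, m3, m4, m5, m6}
|Sat(E[p U q])| = |{m1, m3, m4, m5, m6}| = 5.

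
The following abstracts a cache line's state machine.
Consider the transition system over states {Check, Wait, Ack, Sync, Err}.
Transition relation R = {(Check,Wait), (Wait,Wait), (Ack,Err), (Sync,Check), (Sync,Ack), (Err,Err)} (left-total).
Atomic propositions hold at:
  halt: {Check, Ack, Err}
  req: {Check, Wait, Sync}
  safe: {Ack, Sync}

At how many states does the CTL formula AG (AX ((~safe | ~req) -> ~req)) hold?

2

Sat(~safe) = {Check, Wait, Err}
Sat(~req) = {Ack, Err}
Sat(~safe | ~req) = {Check, Wait, Ack, Err}
Sat((~safe | ~req) -> ~req) = {Ack, Sync, Err}
Sat(AX ((~safe | ~req) -> ~req)) = {s : every successor in {Ack, Sync, Err}} = {Ack, Err}
AG (AX ((~safe | ~req) -> ~req)): greatest fixpoint, start Z0 = {Ack, Err}, keep only states in Sat with every successor in Z. Already a fixed point.
Sat(AG (AX ((~safe | ~req) -> ~req))) = {Ack, Err}
|Sat(AG (AX ((~safe | ~req) -> ~req)))| = |{Ack, Err}| = 2.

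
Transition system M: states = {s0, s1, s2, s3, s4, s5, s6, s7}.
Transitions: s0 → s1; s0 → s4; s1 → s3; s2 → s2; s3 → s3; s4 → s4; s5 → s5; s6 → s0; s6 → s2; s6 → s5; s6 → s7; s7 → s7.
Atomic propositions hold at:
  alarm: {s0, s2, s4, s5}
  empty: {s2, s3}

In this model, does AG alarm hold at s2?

AG alarm: greatest fixpoint, start Z0 = {s0, s2, s4, s5}, keep only states in Sat with every successor in Z. Z1 = {s2, s4, s5}; fixed.
Sat(AG alarm) = {s2, s4, s5}
s2 ∈ Sat(AG alarm) = {s2, s4, s5}, so the formula holds at s2.

Yes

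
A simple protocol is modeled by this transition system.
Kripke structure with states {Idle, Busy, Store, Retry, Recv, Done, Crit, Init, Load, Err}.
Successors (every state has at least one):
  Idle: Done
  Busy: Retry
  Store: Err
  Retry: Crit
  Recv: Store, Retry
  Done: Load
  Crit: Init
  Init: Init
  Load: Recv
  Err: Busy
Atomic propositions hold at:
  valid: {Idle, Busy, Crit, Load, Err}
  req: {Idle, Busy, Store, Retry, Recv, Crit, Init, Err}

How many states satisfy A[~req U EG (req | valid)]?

9

Sat(~req) = {Done, Load}
Sat(req | valid) = {Idle, Busy, Store, Retry, Recv, Crit, Init, Load, Err}
EG (req | valid): greatest fixpoint, start Z0 = {Idle, Busy, Store, Retry, Recv, Crit, Init, Load, Err}, keep only states in Sat with some successor in Z. Z1 = {Busy, Store, Retry, Recv, Crit, Init, Load, Err}; fixed.
Sat(EG (req | valid)) = {Busy, Store, Retry, Recv, Crit, Init, Load, Err}
A[~req U EG (req | valid)]: least fixpoint, start Z0 = Sat(EG (req | valid)) = {Busy, Store, Retry, Recv, Crit, Init, Load, Err}, add states in Sat(~req) with every successor in Z. Z1 = {Busy, Store, Retry, Recv, Done, Crit, Init, Load, Err}; fixed.
Sat(A[~req U EG (req | valid)]) = {Busy, Store, Retry, Recv, Done, Crit, Init, Load, Err}
|Sat(A[~req U EG (req | valid)])| = |{Busy, Store, Retry, Recv, Done, Crit, Init, Load, Err}| = 9.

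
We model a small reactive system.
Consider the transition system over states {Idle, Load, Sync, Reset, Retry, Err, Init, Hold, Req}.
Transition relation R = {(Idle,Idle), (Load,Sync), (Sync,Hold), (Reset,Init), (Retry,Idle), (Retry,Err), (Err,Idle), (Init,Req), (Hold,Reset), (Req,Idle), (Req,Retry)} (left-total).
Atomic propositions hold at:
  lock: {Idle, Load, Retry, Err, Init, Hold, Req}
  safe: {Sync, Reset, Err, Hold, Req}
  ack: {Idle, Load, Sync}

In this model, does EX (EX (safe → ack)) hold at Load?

Sat(safe → ack) = {Idle, Load, Sync, Retry, Init}
Sat(EX (safe → ack)) = {s : some successor in {Idle, Load, Sync, Retry, Init}} = {Idle, Load, Reset, Retry, Err, Req}
Sat(EX (EX (safe → ack))) = {s : some successor in {Idle, Load, Reset, Retry, Err, Req}} = {Idle, Retry, Err, Init, Hold, Req}
Load ∉ Sat(EX (EX (safe → ack))) = {Idle, Retry, Err, Init, Hold, Req}, so the formula does not hold at Load.

No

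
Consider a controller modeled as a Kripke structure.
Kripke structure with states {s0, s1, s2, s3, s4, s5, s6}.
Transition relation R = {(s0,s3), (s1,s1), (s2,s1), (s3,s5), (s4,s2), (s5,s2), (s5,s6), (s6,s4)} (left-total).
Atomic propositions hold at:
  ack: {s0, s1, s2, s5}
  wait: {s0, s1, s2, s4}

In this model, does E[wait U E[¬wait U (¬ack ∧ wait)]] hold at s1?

Sat(¬wait) = {s3, s5, s6}
Sat(¬ack) = {s3, s4, s6}
Sat(¬ack ∧ wait) = {s4}
E[¬wait U (¬ack ∧ wait)]: least fixpoint, start Z0 = Sat((¬ack ∧ wait)) = {s4}, add states in Sat(¬wait) with some successor in Z. Z1 = {s4, s6}; Z2 = {s4, s5, s6}; Z3 = {s3, s4, s5, s6}; fixed.
Sat(E[¬wait U (¬ack ∧ wait)]) = {s3, s4, s5, s6}
E[wait U E[¬wait U (¬ack ∧ wait)]]: least fixpoint, start Z0 = Sat(E[¬wait U (¬ack ∧ wait)]) = {s3, s4, s5, s6}, add states in Sat(wait) with some successor in Z. Z1 = {s0, s3, s4, s5, s6}; fixed.
Sat(E[wait U E[¬wait U (¬ack ∧ wait)]]) = {s0, s3, s4, s5, s6}
s1 ∉ Sat(E[wait U E[¬wait U (¬ack ∧ wait)]]) = {s0, s3, s4, s5, s6}, so the formula does not hold at s1.

No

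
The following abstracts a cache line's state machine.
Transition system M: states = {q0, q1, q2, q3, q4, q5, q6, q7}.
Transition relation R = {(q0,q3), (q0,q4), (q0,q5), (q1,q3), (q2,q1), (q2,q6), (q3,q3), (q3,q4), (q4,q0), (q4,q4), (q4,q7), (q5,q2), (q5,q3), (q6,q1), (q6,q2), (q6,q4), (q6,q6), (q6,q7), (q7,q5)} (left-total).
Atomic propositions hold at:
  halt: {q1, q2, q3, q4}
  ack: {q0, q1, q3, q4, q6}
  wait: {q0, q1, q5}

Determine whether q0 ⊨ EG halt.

EG halt: greatest fixpoint, start Z0 = {q1, q2, q3, q4}, keep only states in Sat with some successor in Z. Already a fixed point.
Sat(EG halt) = {q1, q2, q3, q4}
q0 ∉ Sat(EG halt) = {q1, q2, q3, q4}, so the formula does not hold at q0.

No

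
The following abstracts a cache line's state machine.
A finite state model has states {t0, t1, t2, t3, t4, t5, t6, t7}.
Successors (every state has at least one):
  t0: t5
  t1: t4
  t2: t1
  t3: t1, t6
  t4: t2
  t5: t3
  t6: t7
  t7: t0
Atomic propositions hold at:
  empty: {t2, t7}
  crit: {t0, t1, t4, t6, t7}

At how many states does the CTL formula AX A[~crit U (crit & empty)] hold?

Sat(~crit) = {t2, t3, t5}
Sat(crit & empty) = {t7}
A[~crit U (crit & empty)]: least fixpoint, start Z0 = Sat((crit & empty)) = {t7}, add states in Sat(~crit) with every successor in Z. Already a fixed point.
Sat(A[~crit U (crit & empty)]) = {t7}
Sat(AX A[~crit U (crit & empty)]) = {s : every successor in {t7}} = {t6}
|Sat(AX A[~crit U (crit & empty)])| = |{t6}| = 1.

1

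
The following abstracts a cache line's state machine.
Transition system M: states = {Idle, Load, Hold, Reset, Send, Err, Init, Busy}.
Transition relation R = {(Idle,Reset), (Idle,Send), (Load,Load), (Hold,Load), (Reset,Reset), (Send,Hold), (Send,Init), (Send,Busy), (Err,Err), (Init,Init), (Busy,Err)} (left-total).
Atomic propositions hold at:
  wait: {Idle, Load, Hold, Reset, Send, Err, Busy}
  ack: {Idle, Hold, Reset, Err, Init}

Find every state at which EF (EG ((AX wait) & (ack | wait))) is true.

{Idle, Load, Hold, Reset, Send, Err, Busy}

Sat(AX wait) = {s : every successor in {Idle, Load, Hold, Reset, Send, Err, Busy}} = {Idle, Load, Hold, Reset, Err, Busy}
Sat(ack | wait) = {Idle, Load, Hold, Reset, Send, Err, Init, Busy}
Sat((AX wait) & (ack | wait)) = {Idle, Load, Hold, Reset, Err, Busy}
EG ((AX wait) & (ack | wait)): greatest fixpoint, start Z0 = {Idle, Load, Hold, Reset, Err, Busy}, keep only states in Sat with some successor in Z. Already a fixed point.
Sat(EG ((AX wait) & (ack | wait))) = {Idle, Load, Hold, Reset, Err, Busy}
EF (EG ((AX wait) & (ack | wait))): least fixpoint, start Z0 = {Idle, Load, Hold, Reset, Err, Busy}, add states with some successor in Z. Z1 = {Idle, Load, Hold, Reset, Send, Err, Busy}; fixed.
Sat(EF (EG ((AX wait) & (ack | wait)))) = {Idle, Load, Hold, Reset, Send, Err, Busy}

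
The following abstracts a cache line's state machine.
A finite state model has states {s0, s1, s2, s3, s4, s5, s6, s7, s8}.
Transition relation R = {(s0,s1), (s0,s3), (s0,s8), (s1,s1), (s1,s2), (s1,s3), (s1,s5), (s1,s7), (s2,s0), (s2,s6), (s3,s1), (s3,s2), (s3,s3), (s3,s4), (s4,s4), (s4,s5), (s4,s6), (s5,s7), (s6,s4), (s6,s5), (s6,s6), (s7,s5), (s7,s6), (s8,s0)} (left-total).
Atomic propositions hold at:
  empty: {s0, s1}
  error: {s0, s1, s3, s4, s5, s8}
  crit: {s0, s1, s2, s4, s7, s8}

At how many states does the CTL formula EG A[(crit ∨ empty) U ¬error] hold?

Sat(crit ∨ empty) = {s0, s1, s2, s4, s7, s8}
Sat(¬error) = {s2, s6, s7}
A[(crit ∨ empty) U ¬error]: least fixpoint, start Z0 = Sat(¬error) = {s2, s6, s7}, add states in Sat(crit ∨ empty) with every successor in Z. Already a fixed point.
Sat(A[(crit ∨ empty) U ¬error]) = {s2, s6, s7}
EG A[(crit ∨ empty) U ¬error]: greatest fixpoint, start Z0 = {s2, s6, s7}, keep only states in Sat with some successor in Z. Already a fixed point.
Sat(EG A[(crit ∨ empty) U ¬error]) = {s2, s6, s7}
|Sat(EG A[(crit ∨ empty) U ¬error])| = |{s2, s6, s7}| = 3.

3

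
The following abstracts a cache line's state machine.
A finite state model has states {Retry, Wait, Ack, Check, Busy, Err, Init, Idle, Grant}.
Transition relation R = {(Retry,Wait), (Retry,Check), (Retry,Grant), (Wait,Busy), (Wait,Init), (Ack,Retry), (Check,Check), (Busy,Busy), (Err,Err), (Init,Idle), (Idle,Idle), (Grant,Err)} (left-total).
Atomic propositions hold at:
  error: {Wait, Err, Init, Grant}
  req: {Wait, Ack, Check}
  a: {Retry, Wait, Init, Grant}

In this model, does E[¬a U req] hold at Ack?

Yes

Sat(¬a) = {Ack, Check, Busy, Err, Idle}
E[¬a U req]: least fixpoint, start Z0 = Sat(req) = {Wait, Ack, Check}, add states in Sat(¬a) with some successor in Z. Already a fixed point.
Sat(E[¬a U req]) = {Wait, Ack, Check}
Ack ∈ Sat(E[¬a U req]) = {Wait, Ack, Check}, so the formula holds at Ack.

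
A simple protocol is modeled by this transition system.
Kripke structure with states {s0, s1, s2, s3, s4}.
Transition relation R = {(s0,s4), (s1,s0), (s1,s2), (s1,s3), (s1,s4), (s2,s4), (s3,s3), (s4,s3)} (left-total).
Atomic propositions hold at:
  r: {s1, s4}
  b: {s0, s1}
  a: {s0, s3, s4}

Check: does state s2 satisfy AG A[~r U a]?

Sat(~r) = {s0, s2, s3}
A[~r U a]: least fixpoint, start Z0 = Sat(a) = {s0, s3, s4}, add states in Sat(~r) with every successor in Z. Z1 = {s0, s2, s3, s4}; fixed.
Sat(A[~r U a]) = {s0, s2, s3, s4}
AG A[~r U a]: greatest fixpoint, start Z0 = {s0, s2, s3, s4}, keep only states in Sat with every successor in Z. Already a fixed point.
Sat(AG A[~r U a]) = {s0, s2, s3, s4}
s2 ∈ Sat(AG A[~r U a]) = {s0, s2, s3, s4}, so the formula holds at s2.

Yes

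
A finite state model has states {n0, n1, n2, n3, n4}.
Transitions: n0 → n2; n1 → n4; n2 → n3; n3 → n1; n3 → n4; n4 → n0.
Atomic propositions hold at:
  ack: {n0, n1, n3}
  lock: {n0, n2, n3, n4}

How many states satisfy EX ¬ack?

3

Sat(¬ack) = {n2, n4}
Sat(EX ¬ack) = {s : some successor in {n2, n4}} = {n0, n1, n3}
|Sat(EX ¬ack)| = |{n0, n1, n3}| = 3.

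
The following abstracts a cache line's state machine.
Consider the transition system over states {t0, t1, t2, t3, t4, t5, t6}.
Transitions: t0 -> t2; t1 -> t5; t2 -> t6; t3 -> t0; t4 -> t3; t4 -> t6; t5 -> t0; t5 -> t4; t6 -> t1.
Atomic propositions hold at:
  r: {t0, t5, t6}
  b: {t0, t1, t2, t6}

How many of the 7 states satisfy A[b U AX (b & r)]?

3

Sat(b & r) = {t0, t6}
Sat(AX (b & r)) = {s : every successor in {t0, t6}} = {t2, t3}
A[b U AX (b & r)]: least fixpoint, start Z0 = Sat(AX (b & r)) = {t2, t3}, add states in Sat(b) with every successor in Z. Z1 = {t0, t2, t3}; fixed.
Sat(A[b U AX (b & r)]) = {t0, t2, t3}
|Sat(A[b U AX (b & r)])| = |{t0, t2, t3}| = 3.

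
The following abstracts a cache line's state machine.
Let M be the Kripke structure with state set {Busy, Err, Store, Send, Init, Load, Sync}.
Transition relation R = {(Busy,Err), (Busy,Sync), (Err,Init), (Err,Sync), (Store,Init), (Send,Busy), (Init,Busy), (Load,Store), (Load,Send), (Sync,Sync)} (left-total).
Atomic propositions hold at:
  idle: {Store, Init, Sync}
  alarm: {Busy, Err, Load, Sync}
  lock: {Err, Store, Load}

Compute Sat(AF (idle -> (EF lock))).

EF lock: least fixpoint, start Z0 = {Err, Store, Load}, add states with some successor in Z. Z1 = {Busy, Err, Store, Load}; Z2 = {Busy, Err, Store, Send, Init, Load}; fixed.
Sat(EF lock) = {Busy, Err, Store, Send, Init, Load}
Sat(idle -> (EF lock)) = {Busy, Err, Store, Send, Init, Load}
AF (idle -> (EF lock)): least fixpoint, start Z0 = {Busy, Err, Store, Send, Init, Load}, add states with every successor in Z. Already a fixed point.
Sat(AF (idle -> (EF lock))) = {Busy, Err, Store, Send, Init, Load}

{Busy, Err, Store, Send, Init, Load}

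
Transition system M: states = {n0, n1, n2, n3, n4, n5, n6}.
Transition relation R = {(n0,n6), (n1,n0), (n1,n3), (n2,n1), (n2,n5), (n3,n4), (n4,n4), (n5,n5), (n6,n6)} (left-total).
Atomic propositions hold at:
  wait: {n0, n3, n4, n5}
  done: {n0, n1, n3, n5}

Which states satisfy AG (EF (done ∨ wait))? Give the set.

{n3, n4, n5}

Sat(done ∨ wait) = {n0, n1, n3, n4, n5}
EF (done ∨ wait): least fixpoint, start Z0 = {n0, n1, n3, n4, n5}, add states with some successor in Z. Z1 = {n0, n1, n2, n3, n4, n5}; fixed.
Sat(EF (done ∨ wait)) = {n0, n1, n2, n3, n4, n5}
AG (EF (done ∨ wait)): greatest fixpoint, start Z0 = {n0, n1, n2, n3, n4, n5}, keep only states in Sat with every successor in Z. Z1 = {n1, n2, n3, n4, n5}; Z2 = {n2, n3, n4, n5}; Z3 = {n3, n4, n5}; fixed.
Sat(AG (EF (done ∨ wait))) = {n3, n4, n5}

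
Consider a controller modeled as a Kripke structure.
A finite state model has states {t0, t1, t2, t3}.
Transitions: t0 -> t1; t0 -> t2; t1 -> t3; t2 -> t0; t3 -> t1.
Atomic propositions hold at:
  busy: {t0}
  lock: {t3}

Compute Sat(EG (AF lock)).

{t1, t3}

AF lock: least fixpoint, start Z0 = {t3}, add states with every successor in Z. Z1 = {t1, t3}; fixed.
Sat(AF lock) = {t1, t3}
EG (AF lock): greatest fixpoint, start Z0 = {t1, t3}, keep only states in Sat with some successor in Z. Already a fixed point.
Sat(EG (AF lock)) = {t1, t3}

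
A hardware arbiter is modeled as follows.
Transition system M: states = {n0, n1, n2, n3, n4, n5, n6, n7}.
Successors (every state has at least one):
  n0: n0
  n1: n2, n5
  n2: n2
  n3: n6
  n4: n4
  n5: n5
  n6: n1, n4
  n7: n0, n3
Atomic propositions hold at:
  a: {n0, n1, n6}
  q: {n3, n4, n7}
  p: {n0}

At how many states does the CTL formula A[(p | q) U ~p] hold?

7

Sat(p | q) = {n0, n3, n4, n7}
Sat(~p) = {n1, n2, n3, n4, n5, n6, n7}
A[(p | q) U ~p]: least fixpoint, start Z0 = Sat(~p) = {n1, n2, n3, n4, n5, n6, n7}, add states in Sat(p | q) with every successor in Z. Already a fixed point.
Sat(A[(p | q) U ~p]) = {n1, n2, n3, n4, n5, n6, n7}
|Sat(A[(p | q) U ~p])| = |{n1, n2, n3, n4, n5, n6, n7}| = 7.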